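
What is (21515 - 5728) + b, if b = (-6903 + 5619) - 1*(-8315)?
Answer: 22818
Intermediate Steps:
b = 7031 (b = -1284 + 8315 = 7031)
(21515 - 5728) + b = (21515 - 5728) + 7031 = 15787 + 7031 = 22818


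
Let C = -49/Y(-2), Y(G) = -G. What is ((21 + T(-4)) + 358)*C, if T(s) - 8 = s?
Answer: -18767/2 ≈ -9383.5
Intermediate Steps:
T(s) = 8 + s
C = -49/2 (C = -49/((-1*(-2))) = -49/2 ≈ -24.500)
((21 + T(-4)) + 358)*C = ((21 + (8 - 4)) + 358)*(-49/2) = ((21 + 4) + 358)*(-49/2) = (25 + 358)*(-49/2) = 383*(-49/2) = -18767/2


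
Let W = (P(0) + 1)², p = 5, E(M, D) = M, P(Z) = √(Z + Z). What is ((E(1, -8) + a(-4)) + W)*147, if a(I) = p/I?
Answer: 441/4 ≈ 110.25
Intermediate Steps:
P(Z) = √2*√Z (P(Z) = √(2*Z) = √2*√Z)
W = 1 (W = (√2*√0 + 1)² = (√2*0 + 1)² = (0 + 1)² = 1² = 1)
a(I) = 5/I
((E(1, -8) + a(-4)) + W)*147 = ((1 + 5/(-4)) + 1)*147 = ((1 + 5*(-¼)) + 1)*147 = ((1 - 5/4) + 1)*147 = (-¼ + 1)*147 = (¾)*147 = 441/4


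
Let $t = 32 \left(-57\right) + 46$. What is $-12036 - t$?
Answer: $-10258$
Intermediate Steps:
$t = -1778$ ($t = -1824 + 46 = -1778$)
$-12036 - t = -12036 - -1778 = -12036 + 1778 = -10258$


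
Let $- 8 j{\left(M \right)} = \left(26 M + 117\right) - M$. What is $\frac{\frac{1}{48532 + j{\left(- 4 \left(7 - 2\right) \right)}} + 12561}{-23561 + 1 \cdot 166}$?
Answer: $- \frac{4881694487}{9092209405} \approx -0.53691$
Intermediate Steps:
$j{\left(M \right)} = - \frac{117}{8} - \frac{25 M}{8}$ ($j{\left(M \right)} = - \frac{\left(26 M + 117\right) - M}{8} = - \frac{\left(117 + 26 M\right) - M}{8} = - \frac{117 + 25 M}{8} = - \frac{117}{8} - \frac{25 M}{8}$)
$\frac{\frac{1}{48532 + j{\left(- 4 \left(7 - 2\right) \right)}} + 12561}{-23561 + 1 \cdot 166} = \frac{\frac{1}{48532 - \left(\frac{117}{8} + \frac{25 \left(- 4 \left(7 - 2\right)\right)}{8}\right)} + 12561}{-23561 + 1 \cdot 166} = \frac{\frac{1}{48532 - \left(\frac{117}{8} + \frac{25 \left(\left(-4\right) 5\right)}{8}\right)} + 12561}{-23561 + 166} = \frac{\frac{1}{48532 - - \frac{383}{8}} + 12561}{-23395} = \left(\frac{1}{48532 + \left(- \frac{117}{8} + \frac{125}{2}\right)} + 12561\right) \left(- \frac{1}{23395}\right) = \left(\frac{1}{48532 + \frac{383}{8}} + 12561\right) \left(- \frac{1}{23395}\right) = \left(\frac{1}{\frac{388639}{8}} + 12561\right) \left(- \frac{1}{23395}\right) = \left(\frac{8}{388639} + 12561\right) \left(- \frac{1}{23395}\right) = \frac{4881694487}{388639} \left(- \frac{1}{23395}\right) = - \frac{4881694487}{9092209405}$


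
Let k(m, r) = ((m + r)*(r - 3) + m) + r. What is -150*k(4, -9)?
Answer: -8250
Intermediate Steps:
k(m, r) = m + r + (-3 + r)*(m + r) (k(m, r) = ((m + r)*(-3 + r) + m) + r = ((-3 + r)*(m + r) + m) + r = (m + (-3 + r)*(m + r)) + r = m + r + (-3 + r)*(m + r))
-150*k(4, -9) = -150*((-9)² - 2*4 - 2*(-9) + 4*(-9)) = -150*(81 - 8 + 18 - 36) = -150*55 = -8250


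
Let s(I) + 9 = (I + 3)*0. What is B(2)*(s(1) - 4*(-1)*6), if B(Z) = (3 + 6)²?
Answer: 1215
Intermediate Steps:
B(Z) = 81 (B(Z) = 9² = 81)
s(I) = -9 (s(I) = -9 + (I + 3)*0 = -9 + (3 + I)*0 = -9 + 0 = -9)
B(2)*(s(1) - 4*(-1)*6) = 81*(-9 - 4*(-1)*6) = 81*(-9 + 4*6) = 81*(-9 + 24) = 81*15 = 1215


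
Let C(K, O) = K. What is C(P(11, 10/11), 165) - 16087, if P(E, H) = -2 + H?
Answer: -176969/11 ≈ -16088.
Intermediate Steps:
C(P(11, 10/11), 165) - 16087 = (-2 + 10/11) - 16087 = -12/11 - 16087 = -176969/11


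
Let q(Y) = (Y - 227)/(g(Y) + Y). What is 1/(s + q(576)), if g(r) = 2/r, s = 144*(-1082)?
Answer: -165889/25846732800 ≈ -6.4182e-6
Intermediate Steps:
s = -155808
q(Y) = (-227 + Y)/(Y + 2/Y) (q(Y) = (Y - 227)/(2/Y + Y) = (-227 + Y)/(Y + 2/Y))
1/(s + q(576)) = 1/(-155808 + 576*(-227 + 576)/(2 + 576²)) = 1/(-155808 + 576*349/(2 + 331776)) = 1/(-155808 + 576*349/331778) = 1/(-155808 + 576*(1/331778)*349) = 1/(-155808 + 100512/165889) = 1/(-25846732800/165889) = -165889/25846732800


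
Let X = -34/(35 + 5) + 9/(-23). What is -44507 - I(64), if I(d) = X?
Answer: -20472649/460 ≈ -44506.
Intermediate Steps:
X = -571/460 (X = -34/40 + 9*(-1/23) = -34*1/40 - 9/23 = -17/20 - 9/23 = -571/460 ≈ -1.2413)
I(d) = -571/460
-44507 - I(64) = -44507 - 1*(-571/460) = -44507 + 571/460 = -20472649/460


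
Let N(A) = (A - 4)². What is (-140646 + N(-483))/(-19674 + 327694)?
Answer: 96523/308020 ≈ 0.31337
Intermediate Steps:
N(A) = (-4 + A)²
(-140646 + N(-483))/(-19674 + 327694) = (-140646 + (-4 - 483)²)/(-19674 + 327694) = (-140646 + (-487)²)/308020 = (-140646 + 237169)*(1/308020) = 96523*(1/308020) = 96523/308020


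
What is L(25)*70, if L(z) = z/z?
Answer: 70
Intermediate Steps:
L(z) = 1
L(25)*70 = 1*70 = 70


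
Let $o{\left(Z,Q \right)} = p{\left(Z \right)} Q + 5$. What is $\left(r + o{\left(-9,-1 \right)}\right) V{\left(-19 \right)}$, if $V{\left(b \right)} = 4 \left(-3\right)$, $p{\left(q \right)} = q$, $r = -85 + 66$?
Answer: $60$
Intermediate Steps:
$r = -19$
$V{\left(b \right)} = -12$
$o{\left(Z,Q \right)} = 5 + Q Z$ ($o{\left(Z,Q \right)} = Z Q + 5 = Q Z + 5 = 5 + Q Z$)
$\left(r + o{\left(-9,-1 \right)}\right) V{\left(-19 \right)} = \left(-19 + \left(5 - -9\right)\right) \left(-12\right) = \left(-19 + \left(5 + 9\right)\right) \left(-12\right) = \left(-19 + 14\right) \left(-12\right) = \left(-5\right) \left(-12\right) = 60$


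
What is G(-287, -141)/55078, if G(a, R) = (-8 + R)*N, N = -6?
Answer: 447/27539 ≈ 0.016232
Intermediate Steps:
G(a, R) = 48 - 6*R (G(a, R) = (-8 + R)*(-6) = 48 - 6*R)
G(-287, -141)/55078 = (48 - 6*(-141))/55078 = (48 + 846)*(1/55078) = 894*(1/55078) = 447/27539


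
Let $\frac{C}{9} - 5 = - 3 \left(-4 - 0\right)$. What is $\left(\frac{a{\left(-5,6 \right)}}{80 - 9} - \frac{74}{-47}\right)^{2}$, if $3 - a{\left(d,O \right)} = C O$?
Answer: $\frac{1425138001}{11135569} \approx 127.98$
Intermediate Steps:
$C = 153$ ($C = 45 + 9 \left(- 3 \left(-4 - 0\right)\right) = 45 + 9 \left(- 3 \left(-4 + 0\right)\right) = 45 + 9 \left(\left(-3\right) \left(-4\right)\right) = 45 + 9 \cdot 12 = 45 + 108 = 153$)
$a{\left(d,O \right)} = 3 - 153 O$
$\left(\frac{a{\left(-5,6 \right)}}{80 - 9} - \frac{74}{-47}\right)^{2} = \left(\frac{3 - 918}{80 - 9} - \frac{74}{-47}\right)^{2} = \left(\frac{3 - 918}{71} - - \frac{74}{47}\right)^{2} = \left(\left(-915\right) \frac{1}{71} + \frac{74}{47}\right)^{2} = \left(- \frac{915}{71} + \frac{74}{47}\right)^{2} = \left(- \frac{37751}{3337}\right)^{2} = \frac{1425138001}{11135569}$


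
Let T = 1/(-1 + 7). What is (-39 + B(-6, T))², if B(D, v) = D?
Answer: 2025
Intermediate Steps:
T = ⅙ (T = 1/6 = ⅙ ≈ 0.16667)
(-39 + B(-6, T))² = (-39 - 6)² = (-45)² = 2025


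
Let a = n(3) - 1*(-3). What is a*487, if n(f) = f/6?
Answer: 3409/2 ≈ 1704.5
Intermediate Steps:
n(f) = f/6 (n(f) = f*(1/6) = f/6)
a = 7/2 (a = (1/6)*3 - 1*(-3) = 1/2 + 3 = 7/2 ≈ 3.5000)
a*487 = (7/2)*487 = 3409/2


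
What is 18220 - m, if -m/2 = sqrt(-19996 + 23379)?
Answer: 18220 + 2*sqrt(3383) ≈ 18336.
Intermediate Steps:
m = -2*sqrt(3383) (m = -2*sqrt(-19996 + 23379) = -2*sqrt(3383) ≈ -116.33)
18220 - m = 18220 - (-2)*sqrt(3383) = 18220 + 2*sqrt(3383)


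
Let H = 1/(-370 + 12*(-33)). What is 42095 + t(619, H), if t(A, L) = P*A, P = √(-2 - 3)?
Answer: 42095 + 619*I*√5 ≈ 42095.0 + 1384.1*I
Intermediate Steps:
P = I*√5 (P = √(-5) = I*√5 ≈ 2.2361*I)
H = -1/766 (H = 1/(-370 - 396) = 1/(-766) = -1/766 ≈ -0.0013055)
t(A, L) = I*A*√5 (t(A, L) = (I*√5)*A = I*A*√5)
42095 + t(619, H) = 42095 + I*619*√5 = 42095 + 619*I*√5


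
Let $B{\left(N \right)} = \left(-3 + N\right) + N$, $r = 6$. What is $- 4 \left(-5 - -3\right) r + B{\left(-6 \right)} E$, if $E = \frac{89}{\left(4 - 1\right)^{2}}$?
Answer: $- \frac{301}{3} \approx -100.33$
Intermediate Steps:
$E = \frac{89}{9}$ ($E = \frac{89}{3^{2}} = \frac{89}{9} \approx 9.8889$)
$B{\left(N \right)} = -3 + 2 N$
$- 4 \left(-5 - -3\right) r + B{\left(-6 \right)} E = - 4 \left(-5 - -3\right) 6 + \left(-3 + 2 \left(-6\right)\right) \frac{89}{9} = - 4 \left(-5 + 3\right) 6 + \left(-3 - 12\right) \frac{89}{9} = \left(-4\right) \left(-2\right) 6 - \frac{445}{3} = 8 \cdot 6 - \frac{445}{3} = 48 - \frac{445}{3} = - \frac{301}{3}$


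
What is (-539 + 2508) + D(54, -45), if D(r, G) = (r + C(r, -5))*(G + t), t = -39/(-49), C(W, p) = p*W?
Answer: 564337/49 ≈ 11517.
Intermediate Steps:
C(W, p) = W*p
t = 39/49 (t = -39*(-1/49) = 39/49 ≈ 0.79592)
D(r, G) = -4*r*(39/49 + G) (D(r, G) = (r + r*(-5))*(G + 39/49) = (r - 5*r)*(39/49 + G) = (-4*r)*(39/49 + G) = -4*r*(39/49 + G))
(-539 + 2508) + D(54, -45) = (-539 + 2508) + (4/49)*54*(-39 - 49*(-45)) = 1969 + (4/49)*54*(-39 + 2205) = 1969 + (4/49)*54*2166 = 1969 + 467856/49 = 564337/49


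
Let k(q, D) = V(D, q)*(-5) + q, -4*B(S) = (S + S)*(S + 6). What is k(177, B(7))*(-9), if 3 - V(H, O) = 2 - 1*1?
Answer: -1503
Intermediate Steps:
B(S) = -S*(6 + S)/2 (B(S) = -(S + S)*(S + 6)/4 = -2*S*(6 + S)/4 = -S*(6 + S)/2)
V(H, O) = 2 (V(H, O) = 3 - (2 - 1*1) = 3 - (2 - 1) = 3 - 1*1 = 3 - 1 = 2)
k(q, D) = -10 + q (k(q, D) = 2*(-5) + q = -10 + q)
k(177, B(7))*(-9) = (-10 + 177)*(-9) = 167*(-9) = -1503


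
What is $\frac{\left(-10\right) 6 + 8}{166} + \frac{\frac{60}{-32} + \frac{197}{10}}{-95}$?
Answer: $- \frac{157979}{315400} \approx -0.50089$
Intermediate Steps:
$\frac{\left(-10\right) 6 + 8}{166} + \frac{\frac{60}{-32} + \frac{197}{10}}{-95} = \left(-60 + 8\right) \frac{1}{166} + \left(60 \left(- \frac{1}{32}\right) + 197 \cdot \frac{1}{10}\right) \left(- \frac{1}{95}\right) = \left(-52\right) \frac{1}{166} + \left(- \frac{15}{8} + \frac{197}{10}\right) \left(- \frac{1}{95}\right) = - \frac{26}{83} + \frac{713}{40} \left(- \frac{1}{95}\right) = - \frac{26}{83} - \frac{713}{3800} = - \frac{157979}{315400}$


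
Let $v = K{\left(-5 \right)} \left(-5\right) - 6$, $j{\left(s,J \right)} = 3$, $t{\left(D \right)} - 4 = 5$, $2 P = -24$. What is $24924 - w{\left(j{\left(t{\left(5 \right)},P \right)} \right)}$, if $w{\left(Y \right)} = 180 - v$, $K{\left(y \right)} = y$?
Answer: $24763$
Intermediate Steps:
$P = -12$ ($P = \frac{1}{2} \left(-24\right) = -12$)
$t{\left(D \right)} = 9$ ($t{\left(D \right)} = 4 + 5 = 9$)
$v = 19$ ($v = \left(-5\right) \left(-5\right) - 6 = 25 - 6 = 19$)
$w{\left(Y \right)} = 161$ ($w{\left(Y \right)} = 180 - 19 = 161$)
$24924 - w{\left(j{\left(t{\left(5 \right)},P \right)} \right)} = 24924 - 161 = 24763$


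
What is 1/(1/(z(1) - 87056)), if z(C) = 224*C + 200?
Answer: -86632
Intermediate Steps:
z(C) = 200 + 224*C
1/(1/(z(1) - 87056)) = 1/(1/((200 + 224*1) - 87056)) = 1/(1/((200 + 224) - 87056)) = 1/(1/(424 - 87056)) = 1/(1/(-86632)) = 1/(-1/86632) = -86632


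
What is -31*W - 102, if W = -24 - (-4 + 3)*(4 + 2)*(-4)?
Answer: 1386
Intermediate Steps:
W = -48 (W = -24 - (-1*6)*(-4) = -24 - (-6)*(-4) = -24 - 1*24 = -24 - 24 = -48)
-31*W - 102 = -31*(-48) - 102 = 1488 - 102 = 1386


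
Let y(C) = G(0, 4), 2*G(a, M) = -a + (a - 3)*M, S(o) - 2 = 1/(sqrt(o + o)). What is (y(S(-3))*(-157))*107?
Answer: 100794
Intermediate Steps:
S(o) = 2 + sqrt(2)/(2*sqrt(o)) (S(o) = 2 + 1/(sqrt(o + o)) = 2 + 1/(sqrt(2*o)) = 2 + 1/(sqrt(2)*sqrt(o)) = 2 + sqrt(2)/(2*sqrt(o)))
G(a, M) = -a/2 + M*(-3 + a)/2 (G(a, M) = (-a + (a - 3)*M)/2 = (-a + (-3 + a)*M)/2 = (-a + M*(-3 + a))/2 = -a/2 + M*(-3 + a)/2)
y(C) = -6 (y(C) = -3/2*4 - 1/2*0 + (1/2)*4*0 = -6 + 0 + 0 = -6)
(y(S(-3))*(-157))*107 = -6*(-157)*107 = 942*107 = 100794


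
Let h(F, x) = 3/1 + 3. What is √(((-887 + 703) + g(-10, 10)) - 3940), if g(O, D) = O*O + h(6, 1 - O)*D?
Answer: 2*I*√991 ≈ 62.96*I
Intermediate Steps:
h(F, x) = 6 (h(F, x) = 3*1 + 3 = 3 + 3 = 6)
g(O, D) = O² + 6*D (g(O, D) = O*O + 6*D = O² + 6*D)
√(((-887 + 703) + g(-10, 10)) - 3940) = √(((-887 + 703) + ((-10)² + 6*10)) - 3940) = √((-184 + (100 + 60)) - 3940) = √((-184 + 160) - 3940) = √(-24 - 3940) = √(-3964) = 2*I*√991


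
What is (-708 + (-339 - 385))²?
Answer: 2050624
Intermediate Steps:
(-708 + (-339 - 385))² = (-708 - 724)² = (-1432)² = 2050624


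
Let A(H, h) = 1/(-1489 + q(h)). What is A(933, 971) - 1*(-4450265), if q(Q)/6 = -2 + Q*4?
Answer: 97029127796/21803 ≈ 4.4503e+6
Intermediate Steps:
q(Q) = -12 + 24*Q (q(Q) = 6*(-2 + Q*4) = 6*(-2 + 4*Q) = -12 + 24*Q)
A(H, h) = 1/(-1501 + 24*h) (A(H, h) = 1/(-1489 + (-12 + 24*h)) = 1/(-1501 + 24*h))
A(933, 971) - 1*(-4450265) = 1/(-1501 + 24*971) - 1*(-4450265) = 1/(-1501 + 23304) + 4450265 = 1/21803 + 4450265 = 97029127796/21803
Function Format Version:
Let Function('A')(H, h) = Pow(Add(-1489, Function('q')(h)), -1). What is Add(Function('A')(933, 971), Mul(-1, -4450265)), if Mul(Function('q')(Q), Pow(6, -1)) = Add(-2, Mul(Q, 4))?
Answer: Rational(97029127796, 21803) ≈ 4.4503e+6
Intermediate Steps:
Function('q')(Q) = Add(-12, Mul(24, Q)) (Function('q')(Q) = Mul(6, Add(-2, Mul(Q, 4))) = Mul(6, Add(-2, Mul(4, Q))) = Add(-12, Mul(24, Q)))
Function('A')(H, h) = Pow(Add(-1501, Mul(24, h)), -1) (Function('A')(H, h) = Pow(Add(-1489, Add(-12, Mul(24, h))), -1) = Pow(Add(-1501, Mul(24, h)), -1))
Add(Function('A')(933, 971), Mul(-1, -4450265)) = Add(Pow(Add(-1501, Mul(24, 971)), -1), Mul(-1, -4450265)) = Add(Pow(Add(-1501, 23304), -1), 4450265) = Add(Pow(21803, -1), 4450265) = Add(Rational(1, 21803), 4450265) = Rational(97029127796, 21803)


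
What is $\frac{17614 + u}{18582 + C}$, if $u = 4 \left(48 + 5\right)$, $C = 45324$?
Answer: $\frac{2971}{10651} \approx 0.27894$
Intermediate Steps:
$u = 212$ ($u = 4 \cdot 53 = 212$)
$\frac{17614 + u}{18582 + C} = \frac{17614 + 212}{18582 + 45324} = \frac{17826}{63906} = 17826 \cdot \frac{1}{63906} = \frac{2971}{10651}$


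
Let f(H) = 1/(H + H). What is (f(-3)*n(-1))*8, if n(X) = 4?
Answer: -16/3 ≈ -5.3333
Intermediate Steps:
f(H) = 1/(2*H)
(f(-3)*n(-1))*8 = (((½)/(-3))*4)*8 = (((½)*(-⅓))*4)*8 = -⅙*4*8 = -⅔*8 = -16/3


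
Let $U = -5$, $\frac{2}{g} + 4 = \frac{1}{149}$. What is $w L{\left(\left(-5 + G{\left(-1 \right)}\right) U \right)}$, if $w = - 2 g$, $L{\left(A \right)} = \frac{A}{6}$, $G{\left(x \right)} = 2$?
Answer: $\frac{298}{119} \approx 2.5042$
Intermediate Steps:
$g = - \frac{298}{595}$ ($g = \frac{2}{-4 + \frac{1}{149}} = \frac{2}{- \frac{595}{149}} = 2 \left(- \frac{149}{595}\right) = - \frac{298}{595} \approx -0.50084$)
$L{\left(A \right)} = \frac{A}{6}$ ($L{\left(A \right)} = A \frac{1}{6} = \frac{A}{6}$)
$w = \frac{596}{595}$ ($w = \left(-2\right) \left(- \frac{298}{595}\right) = \frac{596}{595} \approx 1.0017$)
$w L{\left(\left(-5 + G{\left(-1 \right)}\right) U \right)} = \frac{596 \frac{\left(-5 + 2\right) \left(-5\right)}{6}}{595} = \frac{596 \frac{\left(-3\right) \left(-5\right)}{6}}{595} = \frac{596 \cdot \frac{1}{6} \cdot 15}{595} = \frac{596}{595} \cdot \frac{5}{2} = \frac{298}{119}$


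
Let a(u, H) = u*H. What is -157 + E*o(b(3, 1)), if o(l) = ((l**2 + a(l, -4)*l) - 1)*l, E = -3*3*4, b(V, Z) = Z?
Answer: -13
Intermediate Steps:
E = -36 (E = -9*4 = -36)
a(u, H) = H*u
o(l) = l*(-1 - 3*l**2) (o(l) = ((l**2 + (-4*l)*l) - 1)*l = ((l**2 - 4*l**2) - 1)*l = (-3*l**2 - 1)*l = (-1 - 3*l**2)*l = l*(-1 - 3*l**2))
-157 + E*o(b(3, 1)) = -157 - 36*(-1*1 - 3*1**3) = -157 - 36*(-1 - 3*1) = -157 - 36*(-1 - 3) = -157 - 36*(-4) = -157 + 144 = -13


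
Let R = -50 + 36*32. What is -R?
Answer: -1102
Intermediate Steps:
R = 1102 (R = -50 + 1152 = 1102)
-R = -1*1102 = -1102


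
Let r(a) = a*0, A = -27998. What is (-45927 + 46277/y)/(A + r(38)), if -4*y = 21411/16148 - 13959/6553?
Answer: -15679174179529/2382731964702 ≈ -6.5803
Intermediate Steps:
r(a) = 0
y = 85103649/423271376 (y = -(21411/16148 - 13959/6553)/4 = -¼*(-85103649/105817844) = 85103649/423271376 ≈ 0.20106)
(-45927 + 46277/y)/(A + r(38)) = (-45927 + 46277/(85103649/423271376))/(-27998 + 0) = (-45927 + 46277*(423271376/85103649))/(-27998) = (-45927 + 19587729467152/85103649)*(-1/27998) = (15679174179529/85103649)*(-1/27998) = -15679174179529/2382731964702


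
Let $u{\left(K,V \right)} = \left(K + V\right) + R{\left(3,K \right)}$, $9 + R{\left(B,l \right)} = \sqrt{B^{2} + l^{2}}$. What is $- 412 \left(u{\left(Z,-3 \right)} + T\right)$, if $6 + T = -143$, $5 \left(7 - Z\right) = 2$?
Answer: $\frac{318064}{5} - \frac{1236 \sqrt{146}}{5} \approx 60626.0$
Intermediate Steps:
$Z = \frac{33}{5}$ ($Z = 7 - \frac{2}{5} = \frac{33}{5} \approx 6.6$)
$R{\left(B,l \right)} = -9 + \sqrt{B^{2} + l^{2}}$
$u{\left(K,V \right)} = -9 + K + V + \sqrt{9 + K^{2}}$ ($u{\left(K,V \right)} = \left(K + V\right) + \left(-9 + \sqrt{3^{2} + K^{2}}\right) = \left(K + V\right) + \left(-9 + \sqrt{9 + K^{2}}\right) = -9 + K + V + \sqrt{9 + K^{2}}$)
$T = -149$ ($T = -6 - 143 = -149$)
$- 412 \left(u{\left(Z,-3 \right)} + T\right) = - 412 \left(\left(-9 + \frac{33}{5} - 3 + \sqrt{9 + \left(\frac{33}{5}\right)^{2}}\right) - 149\right) = - 412 \left(\left(-9 + \frac{33}{5} - 3 + \sqrt{9 + \frac{1089}{25}}\right) - 149\right) = - 412 \left(\left(-9 + \frac{33}{5} - 3 + \sqrt{\frac{1314}{25}}\right) - 149\right) = - 412 \left(\left(-9 + \frac{33}{5} - 3 + \frac{3 \sqrt{146}}{5}\right) - 149\right) = - 412 \left(\left(- \frac{27}{5} + \frac{3 \sqrt{146}}{5}\right) - 149\right) = - 412 \left(- \frac{772}{5} + \frac{3 \sqrt{146}}{5}\right) = \frac{318064}{5} - \frac{1236 \sqrt{146}}{5}$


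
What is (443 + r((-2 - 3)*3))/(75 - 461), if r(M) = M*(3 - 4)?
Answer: -229/193 ≈ -1.1865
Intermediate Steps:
r(M) = -M (r(M) = M*(-1) = -M)
(443 + r((-2 - 3)*3))/(75 - 461) = (443 - (-2 - 3)*3)/(75 - 461) = (443 - (-5)*3)/(-386) = (443 - 1*(-15))*(-1/386) = (443 + 15)*(-1/386) = 458*(-1/386) = -229/193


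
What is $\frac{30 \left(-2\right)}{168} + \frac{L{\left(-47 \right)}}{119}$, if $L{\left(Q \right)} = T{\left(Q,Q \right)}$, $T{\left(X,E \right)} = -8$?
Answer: $- \frac{101}{238} \approx -0.42437$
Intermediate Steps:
$L{\left(Q \right)} = -8$
$\frac{30 \left(-2\right)}{168} + \frac{L{\left(-47 \right)}}{119} = \frac{30 \left(-2\right)}{168} - \frac{8}{119} = \left(-60\right) \frac{1}{168} - \frac{8}{119} = - \frac{5}{14} - \frac{8}{119} = - \frac{101}{238}$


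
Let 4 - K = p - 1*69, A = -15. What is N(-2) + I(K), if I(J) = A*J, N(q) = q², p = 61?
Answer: -176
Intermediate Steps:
K = 12 (K = 4 - (61 - 1*69) = 4 - (61 - 69) = 4 - 1*(-8) = 4 + 8 = 12)
I(J) = -15*J
N(-2) + I(K) = (-2)² - 15*12 = 4 - 180 = -176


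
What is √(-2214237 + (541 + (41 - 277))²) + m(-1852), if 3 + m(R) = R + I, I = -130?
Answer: -1985 + 2*I*√530303 ≈ -1985.0 + 1456.4*I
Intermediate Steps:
m(R) = -133 + R (m(R) = -3 + (R - 130) = -3 + (-130 + R) = -133 + R)
√(-2214237 + (541 + (41 - 277))²) + m(-1852) = √(-2214237 + (541 + (41 - 277))²) + (-133 - 1852) = √(-2214237 + (541 - 236)²) - 1985 = √(-2214237 + 305²) - 1985 = √(-2214237 + 93025) - 1985 = √(-2121212) - 1985 = 2*I*√530303 - 1985 = -1985 + 2*I*√530303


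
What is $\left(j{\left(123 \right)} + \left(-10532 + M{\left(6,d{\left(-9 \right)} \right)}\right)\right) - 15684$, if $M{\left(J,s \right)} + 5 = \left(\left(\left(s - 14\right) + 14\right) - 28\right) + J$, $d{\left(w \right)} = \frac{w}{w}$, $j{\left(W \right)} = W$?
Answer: $-26119$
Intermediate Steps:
$d{\left(w \right)} = 1$
$M{\left(J,s \right)} = -33 + J + s$ ($M{\left(J,s \right)} = -5 + \left(\left(\left(\left(s - 14\right) + 14\right) - 28\right) + J\right) = -5 + \left(\left(\left(\left(-14 + s\right) + 14\right) - 28\right) + J\right) = -5 + \left(\left(s - 28\right) + J\right) = -5 + \left(\left(-28 + s\right) + J\right) = -5 + \left(-28 + J + s\right) = -33 + J + s$)
$\left(j{\left(123 \right)} + \left(-10532 + M{\left(6,d{\left(-9 \right)} \right)}\right)\right) - 15684 = \left(123 + \left(-10532 + \left(-33 + 6 + 1\right)\right)\right) - 15684 = \left(123 - 10558\right) - 15684 = -10435 - 15684 = -26119$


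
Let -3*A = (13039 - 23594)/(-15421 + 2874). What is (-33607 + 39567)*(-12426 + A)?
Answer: -2787716221160/37641 ≈ -7.4061e+7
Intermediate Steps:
A = -10555/37641 (A = -(13039 - 23594)/(3*(-15421 + 2874)) = -(-10555)/(3*(-12547)) = -(-10555)*(-1)/(3*12547) = -1/3*10555/12547 = -10555/37641 ≈ -0.28041)
(-33607 + 39567)*(-12426 + A) = (-33607 + 39567)*(-12426 - 10555/37641) = 5960*(-467737621/37641) = -2787716221160/37641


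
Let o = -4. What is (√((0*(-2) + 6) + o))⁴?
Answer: 4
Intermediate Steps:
(√((0*(-2) + 6) + o))⁴ = (√((0*(-2) + 6) - 4))⁴ = (√((0 + 6) - 4))⁴ = (√(6 - 4))⁴ = (√2)⁴ = 4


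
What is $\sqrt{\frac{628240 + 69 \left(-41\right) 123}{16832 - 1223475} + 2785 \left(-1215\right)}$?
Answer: $\frac{i \sqrt{4926733863895743514}}{1206643} \approx 1839.5 i$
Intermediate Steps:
$\sqrt{\frac{628240 + 69 \left(-41\right) 123}{16832 - 1223475} + 2785 \left(-1215\right)} = \sqrt{\frac{628240 - 347967}{-1206643} - 3383775} = \sqrt{\left(628240 - 347967\right) \left(- \frac{1}{1206643}\right) - 3383775} = \sqrt{280273 \left(- \frac{1}{1206643}\right) - 3383775} = \sqrt{- \frac{280273}{1206643} - 3383775} = \sqrt{- \frac{4083008697598}{1206643}} = \frac{i \sqrt{4926733863895743514}}{1206643}$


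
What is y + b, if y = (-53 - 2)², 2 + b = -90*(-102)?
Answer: 12203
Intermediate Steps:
b = 9178 (b = -2 - 90*(-102) = -2 + 9180 = 9178)
y = 3025 (y = (-55)² = 3025)
y + b = 3025 + 9178 = 12203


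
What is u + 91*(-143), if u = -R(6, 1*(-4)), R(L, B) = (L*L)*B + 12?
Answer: -12881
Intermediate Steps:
R(L, B) = 12 + B*L² (R(L, B) = L²*B + 12 = B*L² + 12 = 12 + B*L²)
u = 132 (u = -(12 + (1*(-4))*6²) = -(12 - 4*36) = -(12 - 144) = -1*(-132) = 132)
u + 91*(-143) = 132 + 91*(-143) = 132 - 13013 = -12881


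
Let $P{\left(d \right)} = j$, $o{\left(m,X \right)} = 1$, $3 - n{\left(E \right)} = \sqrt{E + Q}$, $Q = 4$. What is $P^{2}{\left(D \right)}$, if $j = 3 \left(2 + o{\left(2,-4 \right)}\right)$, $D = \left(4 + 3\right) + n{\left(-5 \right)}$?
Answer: $81$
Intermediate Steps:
$n{\left(E \right)} = 3 - \sqrt{4 + E}$ ($n{\left(E \right)} = 3 - \sqrt{E + 4} = 3 - \sqrt{4 + E}$)
$D = 10 - i$ ($D = \left(4 + 3\right) + \left(3 - \sqrt{4 - 5}\right) = 7 + \left(3 - \sqrt{-1}\right) = 7 + \left(3 - i\right) = 10 - i \approx 10.0 - 1.0 i$)
$j = 9$ ($j = 3 \left(2 + 1\right) = 3 \cdot 3 = 9$)
$P{\left(d \right)} = 9$
$P^{2}{\left(D \right)} = 9^{2} = 81$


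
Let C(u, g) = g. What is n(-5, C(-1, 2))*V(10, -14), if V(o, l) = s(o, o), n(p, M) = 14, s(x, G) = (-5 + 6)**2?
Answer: 14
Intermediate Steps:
s(x, G) = 1 (s(x, G) = 1**2 = 1)
V(o, l) = 1
n(-5, C(-1, 2))*V(10, -14) = 14*1 = 14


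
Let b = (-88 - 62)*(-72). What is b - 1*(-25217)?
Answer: 36017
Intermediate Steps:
b = 10800 (b = -150*(-72) = 10800)
b - 1*(-25217) = 10800 - 1*(-25217) = 10800 + 25217 = 36017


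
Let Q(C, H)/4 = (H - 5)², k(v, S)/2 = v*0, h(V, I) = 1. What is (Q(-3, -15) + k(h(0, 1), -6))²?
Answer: 2560000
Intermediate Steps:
k(v, S) = 0 (k(v, S) = 2*(v*0) = 2*0 = 0)
Q(C, H) = 4*(-5 + H)² (Q(C, H) = 4*(H - 5)² = 4*(-5 + H)²)
(Q(-3, -15) + k(h(0, 1), -6))² = (4*(-5 - 15)² + 0)² = (4*(-20)² + 0)² = (4*400 + 0)² = (1600 + 0)² = 1600² = 2560000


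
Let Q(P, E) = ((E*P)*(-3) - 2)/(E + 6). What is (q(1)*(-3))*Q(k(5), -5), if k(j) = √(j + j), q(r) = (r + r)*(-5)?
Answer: -60 + 450*√10 ≈ 1363.0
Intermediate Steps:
q(r) = -10*r (q(r) = (2*r)*(-5) = -10*r)
k(j) = √2*√j (k(j) = √(2*j) = √2*√j)
Q(P, E) = (-2 - 3*E*P)/(6 + E) (Q(P, E) = (-3*E*P - 2)/(6 + E) = (-2 - 3*E*P)/(6 + E))
(q(1)*(-3))*Q(k(5), -5) = (-10*1*(-3))*((-2 - 3*(-5)*√2*√5)/(6 - 5)) = (-10*(-3))*((-2 - 3*(-5)*√10)/1) = 30*(1*(-2 + 15*√10)) = 30*(-2 + 15*√10) = -60 + 450*√10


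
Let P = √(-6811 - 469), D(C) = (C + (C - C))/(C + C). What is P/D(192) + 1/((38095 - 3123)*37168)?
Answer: 1/1299839296 + 8*I*√455 ≈ 7.6933e-10 + 170.65*I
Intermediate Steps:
D(C) = ½ (D(C) = (C + 0)/((2*C)) = C*(1/(2*C)) = ½)
P = 4*I*√455 (P = √(-7280) = 4*I*√455 ≈ 85.323*I)
P/D(192) + 1/((38095 - 3123)*37168) = (4*I*√455)/(½) + 1/((38095 - 3123)*37168) = (4*I*√455)*2 + (1/37168)/34972 = 8*I*√455 + (1/34972)*(1/37168) = 8*I*√455 + 1/1299839296 = 1/1299839296 + 8*I*√455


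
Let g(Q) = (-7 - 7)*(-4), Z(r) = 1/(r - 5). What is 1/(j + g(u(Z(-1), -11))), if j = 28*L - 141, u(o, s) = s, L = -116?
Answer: -1/3333 ≈ -0.00030003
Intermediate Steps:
Z(r) = 1/(-5 + r)
g(Q) = 56 (g(Q) = -14*(-4) = 56)
j = -3389 (j = 28*(-116) - 141 = -3248 - 141 = -3389)
1/(j + g(u(Z(-1), -11))) = 1/(-3389 + 56) = 1/(-3333) = -1/3333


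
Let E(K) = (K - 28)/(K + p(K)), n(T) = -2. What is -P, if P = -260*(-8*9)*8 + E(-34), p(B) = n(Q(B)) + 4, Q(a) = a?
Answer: -2396191/16 ≈ -1.4976e+5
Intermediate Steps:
p(B) = 2 (p(B) = -2 + 4 = 2)
E(K) = (-28 + K)/(2 + K) (E(K) = (K - 28)/(K + 2) = (-28 + K)/(2 + K))
P = 2396191/16 (P = -260*(-8*9)*8 + (-28 - 34)/(2 - 34) = -(-18720)*8 - 62/(-32) = -260*(-576) - 1/32*(-62) = 149760 + 31/16 = 2396191/16 ≈ 1.4976e+5)
-P = -1*2396191/16 = -2396191/16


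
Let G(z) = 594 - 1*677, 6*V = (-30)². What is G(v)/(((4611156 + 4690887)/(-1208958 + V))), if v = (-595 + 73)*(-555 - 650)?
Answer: 33443688/3100681 ≈ 10.786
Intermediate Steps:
V = 150 (V = (⅙)*(-30)² = (⅙)*900 = 150)
v = 629010 (v = -522*(-1205) = 629010)
G(z) = -83 (G(z) = 594 - 677 = -83)
G(v)/(((4611156 + 4690887)/(-1208958 + V))) = -83*(-1208958 + 150)/(4611156 + 4690887) = -83/(9302043/(-1208808)) = -83/(9302043*(-1/1208808)) = -83/(-3100681/402936) = -83*(-402936/3100681) = 33443688/3100681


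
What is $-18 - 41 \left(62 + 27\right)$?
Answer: $-3667$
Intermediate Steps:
$-18 - 41 \left(62 + 27\right) = -18 - 3649 = -3667$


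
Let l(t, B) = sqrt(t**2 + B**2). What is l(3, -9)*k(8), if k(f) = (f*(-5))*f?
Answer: -960*sqrt(10) ≈ -3035.8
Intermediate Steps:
l(t, B) = sqrt(B**2 + t**2)
k(f) = -5*f**2 (k(f) = (-5*f)*f = -5*f**2)
l(3, -9)*k(8) = sqrt((-9)**2 + 3**2)*(-5*8**2) = sqrt(81 + 9)*(-5*64) = sqrt(90)*(-320) = (3*sqrt(10))*(-320) = -960*sqrt(10)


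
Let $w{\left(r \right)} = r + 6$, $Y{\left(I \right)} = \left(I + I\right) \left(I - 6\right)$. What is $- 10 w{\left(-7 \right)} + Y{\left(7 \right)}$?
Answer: $24$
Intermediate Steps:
$Y{\left(I \right)} = 2 I \left(-6 + I\right)$
$w{\left(r \right)} = 6 + r$
$- 10 w{\left(-7 \right)} + Y{\left(7 \right)} = - 10 \left(6 - 7\right) + 2 \cdot 7 \left(-6 + 7\right) = \left(-10\right) \left(-1\right) + 2 \cdot 7 \cdot 1 = 10 + 14 = 24$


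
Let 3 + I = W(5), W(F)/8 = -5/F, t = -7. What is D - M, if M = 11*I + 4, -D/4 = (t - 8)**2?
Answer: -783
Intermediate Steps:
W(F) = -40/F (W(F) = 8*(-5/F) = -40/F)
I = -11 (I = -3 - 40/5 = -3 - 40*1/5 = -3 - 8 = -11)
D = -900 (D = -4*(-7 - 8)**2 = -4*(-15)**2 = -4*225 = -900)
M = -117 (M = 11*(-11) + 4 = -121 + 4 = -117)
D - M = -900 - 1*(-117) = -900 + 117 = -783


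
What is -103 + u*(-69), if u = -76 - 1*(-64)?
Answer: 725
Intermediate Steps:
u = -12 (u = -76 + 64 = -12)
-103 + u*(-69) = -103 - 12*(-69) = -103 + 828 = 725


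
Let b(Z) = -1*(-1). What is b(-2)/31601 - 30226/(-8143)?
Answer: 56187057/15136879 ≈ 3.7119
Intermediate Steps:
b(Z) = 1
b(-2)/31601 - 30226/(-8143) = 1/31601 - 30226/(-8143) = 1*(1/31601) - 30226*(-1/8143) = 1/31601 + 1778/479 = 56187057/15136879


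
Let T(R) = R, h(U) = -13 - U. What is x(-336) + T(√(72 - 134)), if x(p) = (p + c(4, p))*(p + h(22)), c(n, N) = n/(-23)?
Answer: 2868572/23 + I*√62 ≈ 1.2472e+5 + 7.874*I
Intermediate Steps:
c(n, N) = -n/23 (c(n, N) = n*(-1/23) = -n/23)
x(p) = (-35 + p)*(-4/23 + p) (x(p) = (p - 1/23*4)*(p + (-13 - 1*22)) = (p - 4/23)*(p + (-13 - 22)) = (-4/23 + p)*(p - 35) = (-4/23 + p)*(-35 + p) = (-35 + p)*(-4/23 + p))
x(-336) + T(√(72 - 134)) = (140/23 + (-336)² - 809/23*(-336)) + √(72 - 134) = (140/23 + 112896 + 271824/23) + √(-62) = 2868572/23 + I*√62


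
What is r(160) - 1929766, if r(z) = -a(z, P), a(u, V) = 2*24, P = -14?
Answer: -1929814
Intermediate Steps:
a(u, V) = 48
r(z) = -48 (r(z) = -1*48 = -48)
r(160) - 1929766 = -48 - 1929766 = -1929814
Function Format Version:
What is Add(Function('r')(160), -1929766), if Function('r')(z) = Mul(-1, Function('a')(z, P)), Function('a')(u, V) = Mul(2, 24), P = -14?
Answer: -1929814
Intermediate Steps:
Function('a')(u, V) = 48
Function('r')(z) = -48 (Function('r')(z) = Mul(-1, 48) = -48)
Add(Function('r')(160), -1929766) = Add(-48, -1929766) = -1929814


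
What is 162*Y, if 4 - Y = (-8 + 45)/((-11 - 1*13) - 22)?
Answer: 17901/23 ≈ 778.30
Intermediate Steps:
Y = 221/46 (Y = 4 - (-8 + 45)/((-11 - 1*13) - 22) = 4 - 37/((-11 - 13) - 22) = 4 - 37/(-24 - 22) = 4 - 37/(-46) = 4 - 37*(-1)/46 = 4 - 1*(-37/46) = 4 + 37/46 = 221/46 ≈ 4.8043)
162*Y = 162*(221/46) = 17901/23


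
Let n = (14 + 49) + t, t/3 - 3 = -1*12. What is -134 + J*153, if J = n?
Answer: 5374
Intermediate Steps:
t = -27 (t = 9 + 3*(-1*12) = 9 + 3*(-12) = 9 - 36 = -27)
n = 36 (n = (14 + 49) - 27 = 63 - 27 = 36)
J = 36
-134 + J*153 = -134 + 36*153 = -134 + 5508 = 5374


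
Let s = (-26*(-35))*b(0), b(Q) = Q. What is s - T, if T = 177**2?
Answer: -31329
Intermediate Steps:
T = 31329
s = 0 (s = -26*(-35)*0 = 910*0 = 0)
s - T = 0 - 1*31329 = 0 - 31329 = -31329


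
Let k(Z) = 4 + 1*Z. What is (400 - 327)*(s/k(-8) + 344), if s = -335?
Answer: 124903/4 ≈ 31226.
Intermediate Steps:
k(Z) = 4 + Z
(400 - 327)*(s/k(-8) + 344) = (400 - 327)*(-335/(4 - 8) + 344) = 73*(-335/(-4) + 344) = 73*(-335*(-1/4) + 344) = 73*(335/4 + 344) = 73*(1711/4) = 124903/4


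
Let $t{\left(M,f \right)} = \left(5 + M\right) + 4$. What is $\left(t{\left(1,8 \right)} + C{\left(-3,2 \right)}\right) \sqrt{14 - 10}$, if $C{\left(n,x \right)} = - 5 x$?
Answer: $0$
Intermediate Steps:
$t{\left(M,f \right)} = 9 + M$
$\left(t{\left(1,8 \right)} + C{\left(-3,2 \right)}\right) \sqrt{14 - 10} = \left(\left(9 + 1\right) - 10\right) \sqrt{14 - 10} = \left(10 - 10\right) \sqrt{4} = 0 \cdot 2 = 0$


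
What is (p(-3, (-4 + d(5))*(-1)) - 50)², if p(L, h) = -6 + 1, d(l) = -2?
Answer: 3025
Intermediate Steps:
p(L, h) = -5
(p(-3, (-4 + d(5))*(-1)) - 50)² = (-5 - 50)² = (-55)² = 3025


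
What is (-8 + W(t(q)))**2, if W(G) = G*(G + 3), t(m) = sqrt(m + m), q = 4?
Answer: 72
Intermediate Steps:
t(m) = sqrt(2)*sqrt(m) (t(m) = sqrt(2*m) = sqrt(2)*sqrt(m))
W(G) = G*(3 + G)
(-8 + W(t(q)))**2 = (-8 + (sqrt(2)*sqrt(4))*(3 + sqrt(2)*sqrt(4)))**2 = (-8 + (sqrt(2)*2)*(3 + sqrt(2)*2))**2 = (-8 + (2*sqrt(2))*(3 + 2*sqrt(2)))**2 = (-8 + 2*sqrt(2)*(3 + 2*sqrt(2)))**2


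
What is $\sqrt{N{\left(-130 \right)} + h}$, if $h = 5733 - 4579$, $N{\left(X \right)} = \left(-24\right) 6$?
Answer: $\sqrt{1010} \approx 31.78$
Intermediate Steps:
$N{\left(X \right)} = -144$
$h = 1154$
$\sqrt{N{\left(-130 \right)} + h} = \sqrt{-144 + 1154} = \sqrt{1010}$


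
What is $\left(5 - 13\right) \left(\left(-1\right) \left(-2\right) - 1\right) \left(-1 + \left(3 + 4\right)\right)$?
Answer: $-48$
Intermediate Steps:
$\left(5 - 13\right) \left(\left(-1\right) \left(-2\right) - 1\right) \left(-1 + \left(3 + 4\right)\right) = - 8 \left(2 - 1\right) \left(-1 + 7\right) = - 8 \cdot 1 \cdot 6 = \left(-8\right) 6 = -48$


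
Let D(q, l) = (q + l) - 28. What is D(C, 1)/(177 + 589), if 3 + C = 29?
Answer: -1/766 ≈ -0.0013055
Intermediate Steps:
C = 26 (C = -3 + 29 = 26)
D(q, l) = -28 + l + q (D(q, l) = (l + q) - 28 = -28 + l + q)
D(C, 1)/(177 + 589) = (-28 + 1 + 26)/(177 + 589) = -1/766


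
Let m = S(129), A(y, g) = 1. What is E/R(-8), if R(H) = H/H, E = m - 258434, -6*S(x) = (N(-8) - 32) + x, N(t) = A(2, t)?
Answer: -775351/3 ≈ -2.5845e+5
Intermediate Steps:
N(t) = 1
S(x) = 31/6 - x/6 (S(x) = -((1 - 32) + x)/6 = -(-31 + x)/6 = 31/6 - x/6)
m = -49/3 (m = 31/6 - ⅙*129 = 31/6 - 43/2 = -49/3 ≈ -16.333)
E = -775351/3 (E = -49/3 - 258434 = -775351/3 ≈ -2.5845e+5)
R(H) = 1
E/R(-8) = -775351/3/1 = -775351/3*1 = -775351/3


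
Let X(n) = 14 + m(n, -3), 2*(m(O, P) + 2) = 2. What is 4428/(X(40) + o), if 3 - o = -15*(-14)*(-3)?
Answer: 2214/323 ≈ 6.8545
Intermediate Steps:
m(O, P) = -1 (m(O, P) = -2 + (½)*2 = -2 + 1 = -1)
X(n) = 13 (X(n) = 14 - 1 = 13)
o = 633 (o = 3 - (-15*(-14))*(-3) = 3 - 210*(-3) = 3 - 1*(-630) = 3 + 630 = 633)
4428/(X(40) + o) = 4428/(13 + 633) = 4428/646 = 4428*(1/646) = 2214/323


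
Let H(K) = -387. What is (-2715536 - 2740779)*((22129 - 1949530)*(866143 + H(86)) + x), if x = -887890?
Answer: 9104733867917410490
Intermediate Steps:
(-2715536 - 2740779)*((22129 - 1949530)*(866143 + H(86)) + x) = (-2715536 - 2740779)*((22129 - 1949530)*(866143 - 387) - 887890) = -5456315*(-1927401*865756 - 887890) = -5456315*(-1668658980156 - 887890) = -5456315*(-1668659868046) = 9104733867917410490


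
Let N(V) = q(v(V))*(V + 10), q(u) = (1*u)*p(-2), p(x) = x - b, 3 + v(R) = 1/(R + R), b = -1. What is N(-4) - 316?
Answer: -1189/4 ≈ -297.25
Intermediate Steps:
v(R) = -3 + 1/(2*R) (v(R) = -3 + 1/(R + R) = -3 + 1/(2*R))
p(x) = 1 + x (p(x) = x - 1*(-1) = x + 1 = 1 + x)
q(u) = -u (q(u) = (1*u)*(1 - 2) = u*(-1) = -u)
N(V) = (3 - 1/(2*V))*(10 + V) (N(V) = (-(-3 + 1/(2*V)))*(V + 10) = (3 - 1/(2*V))*(10 + V))
N(-4) - 316 = (59/2 - 5/(-4) + 3*(-4)) - 316 = (59/2 - 5*(-1/4) - 12) - 316 = (59/2 + 5/4 - 12) - 316 = 75/4 - 316 = -1189/4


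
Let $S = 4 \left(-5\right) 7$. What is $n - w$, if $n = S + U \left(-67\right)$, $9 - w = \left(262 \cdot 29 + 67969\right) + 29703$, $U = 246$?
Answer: $88639$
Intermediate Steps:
$S = -140$ ($S = \left(-20\right) 7 = -140$)
$w = -105261$ ($w = 9 - \left(\left(262 \cdot 29 + 67969\right) + 29703\right) = 9 - \left(\left(7598 + 67969\right) + 29703\right) = 9 - \left(75567 + 29703\right) = 9 - 105270 = -105261$)
$n = -16622$ ($n = -140 + 246 \left(-67\right) = -140 - 16482 = -16622$)
$n - w = -16622 - -105261 = -16622 + 105261 = 88639$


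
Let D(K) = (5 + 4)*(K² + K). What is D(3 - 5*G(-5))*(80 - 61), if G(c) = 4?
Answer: 46512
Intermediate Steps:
D(K) = 9*K + 9*K² (D(K) = 9*(K + K²) = 9*K + 9*K²)
D(3 - 5*G(-5))*(80 - 61) = (9*(3 - 5*4)*(1 + (3 - 5*4)))*(80 - 61) = (9*(3 - 20)*(1 + (3 - 20)))*19 = (9*(-17)*(1 - 17))*19 = (9*(-17)*(-16))*19 = 2448*19 = 46512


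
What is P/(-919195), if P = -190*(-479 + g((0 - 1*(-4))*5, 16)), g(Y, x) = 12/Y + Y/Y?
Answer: -90706/919195 ≈ -0.098680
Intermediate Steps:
g(Y, x) = 1 + 12/Y (g(Y, x) = 12/Y + 1 = 1 + 12/Y)
P = 90706 (P = -190*(-479 + (12 + (0 - 1*(-4))*5)/(((0 - 1*(-4))*5))) = -190*(-479 + (12 + (0 + 4)*5)/(((0 + 4)*5))) = -190*(-479 + (12 + 4*5)/((4*5))) = -190*(-479 + (12 + 20)/20) = -190*(-479 + (1/20)*32) = -190*(-479 + 8/5) = -190*(-2387/5) = 90706)
P/(-919195) = 90706/(-919195) = 90706*(-1/919195) = -90706/919195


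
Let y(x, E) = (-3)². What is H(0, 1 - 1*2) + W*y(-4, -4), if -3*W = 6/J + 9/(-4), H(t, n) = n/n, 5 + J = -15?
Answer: 173/20 ≈ 8.6500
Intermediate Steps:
J = -20 (J = -5 - 15 = -20)
y(x, E) = 9
H(t, n) = 1
W = 17/20 (W = -(6/(-20) + 9/(-4))/3 = -(6*(-1/20) + 9*(-¼))/3 = -(-3/10 - 9/4)/3 = -⅓*(-51/20) = 17/20 ≈ 0.85000)
H(0, 1 - 1*2) + W*y(-4, -4) = 1 + (17/20)*9 = 1 + 153/20 = 173/20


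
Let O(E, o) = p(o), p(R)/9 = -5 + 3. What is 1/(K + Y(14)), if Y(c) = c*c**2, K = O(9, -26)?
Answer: 1/2726 ≈ 0.00036684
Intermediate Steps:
p(R) = -18 (p(R) = 9*(-5 + 3) = 9*(-2) = -18)
O(E, o) = -18
K = -18
Y(c) = c**3
1/(K + Y(14)) = 1/(-18 + 14**3) = 1/(-18 + 2744) = 1/2726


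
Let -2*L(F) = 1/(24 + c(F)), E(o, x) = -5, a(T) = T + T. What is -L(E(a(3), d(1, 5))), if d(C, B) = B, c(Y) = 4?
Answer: 1/56 ≈ 0.017857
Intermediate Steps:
a(T) = 2*T
L(F) = -1/56 (L(F) = -1/(2*(24 + 4)) = -½/28 = -½*1/28 = -1/56)
-L(E(a(3), d(1, 5))) = -1*(-1/56) = 1/56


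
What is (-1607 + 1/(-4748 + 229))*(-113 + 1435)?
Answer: -9600408948/4519 ≈ -2.1245e+6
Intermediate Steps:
(-1607 + 1/(-4748 + 229))*(-113 + 1435) = (-1607 + 1/(-4519))*1322 = (-1607 - 1/4519)*1322 = -7262034/4519*1322 = -9600408948/4519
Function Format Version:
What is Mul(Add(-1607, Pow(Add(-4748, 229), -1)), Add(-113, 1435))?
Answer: Rational(-9600408948, 4519) ≈ -2.1245e+6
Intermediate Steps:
Mul(Add(-1607, Pow(Add(-4748, 229), -1)), Add(-113, 1435)) = Mul(Add(-1607, Pow(-4519, -1)), 1322) = Mul(Add(-1607, Rational(-1, 4519)), 1322) = Mul(Rational(-7262034, 4519), 1322) = Rational(-9600408948, 4519)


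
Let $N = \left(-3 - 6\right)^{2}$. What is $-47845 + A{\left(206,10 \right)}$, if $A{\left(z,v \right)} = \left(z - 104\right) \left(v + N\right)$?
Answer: $-38563$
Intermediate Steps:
$N = 81$ ($N = \left(-9\right)^{2} = 81$)
$A{\left(z,v \right)} = \left(-104 + z\right) \left(81 + v\right)$ ($A{\left(z,v \right)} = \left(z - 104\right) \left(v + 81\right) = \left(-104 + z\right) \left(81 + v\right)$)
$-47845 + A{\left(206,10 \right)} = -47845 + \left(-8424 - 1040 + 81 \cdot 206 + 10 \cdot 206\right) = -47845 + \left(-8424 - 1040 + 16686 + 2060\right) = -47845 + 9282 = -38563$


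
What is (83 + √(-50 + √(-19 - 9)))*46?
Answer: 3818 + 46*√(-50 + 2*I*√7) ≈ 3835.2 + 325.72*I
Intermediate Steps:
(83 + √(-50 + √(-19 - 9)))*46 = (83 + √(-50 + √(-28)))*46 = (83 + √(-50 + 2*I*√7))*46 = 3818 + 46*√(-50 + 2*I*√7)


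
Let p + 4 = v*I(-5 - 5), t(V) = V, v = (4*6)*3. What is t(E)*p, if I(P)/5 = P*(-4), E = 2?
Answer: 28792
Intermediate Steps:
v = 72 (v = 24*3 = 72)
I(P) = -20*P (I(P) = 5*(P*(-4)) = 5*(-4*P) = -20*P)
p = 14396 (p = -4 + 72*(-20*(-5 - 5)) = -4 + 72*(-20*(-10)) = -4 + 72*200 = -4 + 14400 = 14396)
t(E)*p = 2*14396 = 28792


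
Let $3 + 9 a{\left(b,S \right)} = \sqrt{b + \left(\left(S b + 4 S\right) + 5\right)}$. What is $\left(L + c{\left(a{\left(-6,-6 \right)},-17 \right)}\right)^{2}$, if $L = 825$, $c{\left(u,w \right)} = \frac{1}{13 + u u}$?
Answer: $\frac{901752766936261200}{1324646770489} + \frac{923017652136 \sqrt{11}}{1324646770489} \approx 6.8075 \cdot 10^{5}$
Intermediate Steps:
$a{\left(b,S \right)} = - \frac{1}{3} + \frac{\sqrt{5 + b + 4 S + S b}}{9}$ ($a{\left(b,S \right)} = - \frac{1}{3} + \frac{\sqrt{b + \left(\left(S b + 4 S\right) + 5\right)}}{9} = - \frac{1}{3} + \frac{\sqrt{b + \left(\left(4 S + S b\right) + 5\right)}}{9} = - \frac{1}{3} + \frac{\sqrt{b + \left(5 + 4 S + S b\right)}}{9} = - \frac{1}{3} + \frac{\sqrt{5 + b + 4 S + S b}}{9}$)
$c{\left(u,w \right)} = \frac{1}{13 + u^{2}}$
$\left(L + c{\left(a{\left(-6,-6 \right)},-17 \right)}\right)^{2} = \left(825 + \frac{1}{13 + \left(- \frac{1}{3} + \frac{\sqrt{5 - 6 + 4 \left(-6\right) - -36}}{9}\right)^{2}}\right)^{2} = \left(825 + \frac{1}{13 + \left(- \frac{1}{3} + \frac{\sqrt{5 - 6 - 24 + 36}}{9}\right)^{2}}\right)^{2} = \left(825 + \frac{1}{13 + \left(- \frac{1}{3} + \frac{\sqrt{11}}{9}\right)^{2}}\right)^{2}$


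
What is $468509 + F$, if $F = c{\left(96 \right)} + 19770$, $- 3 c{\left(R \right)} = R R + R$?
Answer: $485175$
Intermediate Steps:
$c{\left(R \right)} = - \frac{R}{3} - \frac{R^{2}}{3}$ ($c{\left(R \right)} = - \frac{R R + R}{3} = - \frac{R^{2} + R}{3} = - \frac{R + R^{2}}{3} = - \frac{R}{3} - \frac{R^{2}}{3}$)
$F = 16666$ ($F = \left(- \frac{1}{3}\right) 96 \left(1 + 96\right) + 19770 = \left(- \frac{1}{3}\right) 96 \cdot 97 + 19770 = -3104 + 19770 = 16666$)
$468509 + F = 468509 + 16666 = 485175$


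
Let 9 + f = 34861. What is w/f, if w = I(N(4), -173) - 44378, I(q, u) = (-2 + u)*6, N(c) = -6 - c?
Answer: -11357/8713 ≈ -1.3035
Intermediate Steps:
f = 34852 (f = -9 + 34861 = 34852)
I(q, u) = -12 + 6*u
w = -45428 (w = (-12 + 6*(-173)) - 44378 = (-12 - 1038) - 44378 = -1050 - 44378 = -45428)
w/f = -45428/34852 = -45428*1/34852 = -11357/8713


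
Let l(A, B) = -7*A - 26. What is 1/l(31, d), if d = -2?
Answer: -1/243 ≈ -0.0041152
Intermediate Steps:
l(A, B) = -26 - 7*A
1/l(31, d) = 1/(-26 - 7*31) = 1/(-26 - 217) = 1/(-243) = -1/243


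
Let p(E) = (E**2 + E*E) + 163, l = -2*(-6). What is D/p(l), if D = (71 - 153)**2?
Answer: 164/11 ≈ 14.909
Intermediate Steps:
l = 12
D = 6724 (D = (-82)**2 = 6724)
p(E) = 163 + 2*E**2 (p(E) = (E**2 + E**2) + 163 = 2*E**2 + 163 = 163 + 2*E**2)
D/p(l) = 6724/(163 + 2*12**2) = 6724/(163 + 2*144) = 6724/(163 + 288) = 6724/451 = 6724*(1/451) = 164/11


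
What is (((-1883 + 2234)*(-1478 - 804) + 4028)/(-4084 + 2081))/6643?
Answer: 796954/13305929 ≈ 0.059895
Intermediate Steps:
(((-1883 + 2234)*(-1478 - 804) + 4028)/(-4084 + 2081))/6643 = ((351*(-2282) + 4028)/(-2003))*(1/6643) = ((-800982 + 4028)*(-1/2003))*(1/6643) = -796954*(-1/2003)*(1/6643) = (796954/2003)*(1/6643) = 796954/13305929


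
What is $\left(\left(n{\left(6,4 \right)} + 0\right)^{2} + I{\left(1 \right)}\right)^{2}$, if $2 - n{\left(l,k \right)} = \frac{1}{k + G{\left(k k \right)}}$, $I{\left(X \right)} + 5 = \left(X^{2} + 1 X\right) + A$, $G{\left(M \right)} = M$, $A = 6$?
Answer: $\frac{7403841}{160000} \approx 46.274$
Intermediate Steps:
$I{\left(X \right)} = 1 + X + X^{2}$ ($I{\left(X \right)} = -5 + \left(\left(X^{2} + 1 X\right) + 6\right) = -5 + \left(\left(X^{2} + X\right) + 6\right) = -5 + \left(\left(X + X^{2}\right) + 6\right) = -5 + \left(6 + X + X^{2}\right) = 1 + X + X^{2}$)
$n{\left(l,k \right)} = 2 - \frac{1}{k + k^{2}}$ ($n{\left(l,k \right)} = 2 - \frac{1}{k + k k} = 2 - \frac{1}{k + k^{2}}$)
$\left(\left(n{\left(6,4 \right)} + 0\right)^{2} + I{\left(1 \right)}\right)^{2} = \left(\left(\frac{-1 + 2 \cdot 4 + 2 \cdot 4^{2}}{4 \left(1 + 4\right)} + 0\right)^{2} + \left(1 + 1 + 1^{2}\right)\right)^{2} = \left(\left(\frac{-1 + 8 + 2 \cdot 16}{4 \cdot 5} + 0\right)^{2} + \left(1 + 1 + 1\right)\right)^{2} = \left(\left(\frac{1}{4} \cdot \frac{1}{5} \left(-1 + 8 + 32\right) + 0\right)^{2} + 3\right)^{2} = \left(\left(\frac{1}{4} \cdot \frac{1}{5} \cdot 39 + 0\right)^{2} + 3\right)^{2} = \left(\left(\frac{39}{20} + 0\right)^{2} + 3\right)^{2} = \left(\left(\frac{39}{20}\right)^{2} + 3\right)^{2} = \left(\frac{1521}{400} + 3\right)^{2} = \left(\frac{2721}{400}\right)^{2} = \frac{7403841}{160000}$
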